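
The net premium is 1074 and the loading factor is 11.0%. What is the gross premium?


Gross = net * (1 + loading)
= 1074 * (1 + 0.11)
= 1074 * 1.11
= 1192.14


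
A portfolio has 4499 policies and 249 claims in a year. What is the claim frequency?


frequency = claims / policies
= 249 / 4499
= 0.0553


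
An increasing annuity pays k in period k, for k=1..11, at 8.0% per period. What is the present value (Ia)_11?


(Ia)_n = sum_{k=1}^{n} k * v^k, v = 1/(1+i)
v = 0.925926
Sum computed term by term:
(Ia)_11 = 37.4046


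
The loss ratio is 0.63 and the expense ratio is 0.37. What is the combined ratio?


Combined ratio = loss ratio + expense ratio
= 0.63 + 0.37
= 1.0


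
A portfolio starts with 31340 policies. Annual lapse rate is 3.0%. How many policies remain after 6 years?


remaining = initial * (1 - lapse)^years
= 31340 * (1 - 0.03)^6
= 31340 * 0.832972
= 26105.3426


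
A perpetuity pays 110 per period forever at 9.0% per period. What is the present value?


PV = PMT / i
= 110 / 0.09
= 1222.2222


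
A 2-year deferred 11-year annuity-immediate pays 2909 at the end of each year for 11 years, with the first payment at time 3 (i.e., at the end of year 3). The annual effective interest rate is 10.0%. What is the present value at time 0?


PV at time 2 of the 11-year annuity-immediate:
a_n = 2909 * (1-(1+0.1)^(-11))/0.1 = 18894.1325
Discount back 2 years to time 0:
PV = 18894.1325 * (1+0.1)^(-2)
= 18894.1325 * 0.826446
= 15614.9855


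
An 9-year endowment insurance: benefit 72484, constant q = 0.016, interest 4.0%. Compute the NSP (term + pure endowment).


Term component = 8125.3889
Pure endowment = 9_p_x * v^9 * benefit = 0.86488 * 0.702587 * 72484 = 44045.1389
NSP = 52170.5278


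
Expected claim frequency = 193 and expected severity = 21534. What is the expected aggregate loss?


E[S] = E[N] * E[X]
= 193 * 21534
= 4.1561e+06


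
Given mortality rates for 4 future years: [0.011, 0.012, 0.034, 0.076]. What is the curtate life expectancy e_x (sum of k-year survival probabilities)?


e_x = sum_{k=1}^{n} k_p_x
k_p_x values:
  1_p_x = 0.989
  2_p_x = 0.977132
  3_p_x = 0.94391
  4_p_x = 0.872172
e_x = 3.7822


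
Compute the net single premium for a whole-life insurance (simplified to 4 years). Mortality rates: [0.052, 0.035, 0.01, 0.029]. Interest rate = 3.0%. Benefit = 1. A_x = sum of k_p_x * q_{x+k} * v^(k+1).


v = 0.970874
Year 0: k_p_x=1.0, q=0.052, term=0.050485
Year 1: k_p_x=0.948, q=0.035, term=0.031275
Year 2: k_p_x=0.91482, q=0.01, term=0.008372
Year 3: k_p_x=0.905672, q=0.029, term=0.023336
A_x = 0.1135


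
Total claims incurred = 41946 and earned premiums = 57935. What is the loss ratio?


Loss ratio = claims / premiums
= 41946 / 57935
= 0.724


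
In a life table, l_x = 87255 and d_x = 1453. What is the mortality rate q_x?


q_x = d_x / l_x
= 1453 / 87255
= 0.0167


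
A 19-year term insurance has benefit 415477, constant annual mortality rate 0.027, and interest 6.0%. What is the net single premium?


NSP = benefit * sum_{k=0}^{n-1} k_p_x * q * v^(k+1)
With constant q=0.027, v=0.943396
Sum = 0.249366
NSP = 415477 * 0.249366
= 103605.9562


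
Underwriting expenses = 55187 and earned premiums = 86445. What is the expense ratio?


Expense ratio = expenses / premiums
= 55187 / 86445
= 0.6384


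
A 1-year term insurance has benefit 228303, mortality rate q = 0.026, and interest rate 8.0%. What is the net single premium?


NSP = benefit * q * v
v = 1/(1+i) = 0.925926
NSP = 228303 * 0.026 * 0.925926
= 5496.1833


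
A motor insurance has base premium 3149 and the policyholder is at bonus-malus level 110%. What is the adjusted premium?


adjusted = base * BM_level / 100
= 3149 * 110 / 100
= 3149 * 1.1
= 3463.9


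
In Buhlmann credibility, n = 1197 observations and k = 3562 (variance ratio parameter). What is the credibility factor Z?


Z = n / (n + k)
= 1197 / (1197 + 3562)
= 1197 / 4759
= 0.2515


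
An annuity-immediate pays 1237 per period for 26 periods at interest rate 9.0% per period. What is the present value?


PV = PMT * (1 - (1+i)^(-n)) / i
= 1237 * (1 - (1+0.09)^(-26)) / 0.09
= 1237 * (1 - 0.106393) / 0.09
= 1237 * 9.928972
= 12282.1385


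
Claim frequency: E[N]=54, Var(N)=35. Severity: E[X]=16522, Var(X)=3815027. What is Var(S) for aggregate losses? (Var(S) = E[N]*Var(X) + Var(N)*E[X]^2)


Var(S) = E[N]*Var(X) + Var(N)*E[X]^2
= 54*3815027 + 35*16522^2
= 206011458 + 9554176940
= 9.7602e+09


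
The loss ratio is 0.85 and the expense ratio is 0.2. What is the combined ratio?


Combined ratio = loss ratio + expense ratio
= 0.85 + 0.2
= 1.05


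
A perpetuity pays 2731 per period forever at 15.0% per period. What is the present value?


PV = PMT / i
= 2731 / 0.15
= 18206.6667


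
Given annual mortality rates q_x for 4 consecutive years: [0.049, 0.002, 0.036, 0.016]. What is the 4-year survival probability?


p_k = 1 - q_k for each year
Survival = product of (1 - q_k)
= 0.951 * 0.998 * 0.964 * 0.984
= 0.9003


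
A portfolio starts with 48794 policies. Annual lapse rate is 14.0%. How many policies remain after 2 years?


remaining = initial * (1 - lapse)^years
= 48794 * (1 - 0.14)^2
= 48794 * 0.7396
= 36088.0424


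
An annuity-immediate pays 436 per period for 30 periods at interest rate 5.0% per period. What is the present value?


PV = PMT * (1 - (1+i)^(-n)) / i
= 436 * (1 - (1+0.05)^(-30)) / 0.05
= 436 * (1 - 0.231377) / 0.05
= 436 * 15.372451
= 6702.3886


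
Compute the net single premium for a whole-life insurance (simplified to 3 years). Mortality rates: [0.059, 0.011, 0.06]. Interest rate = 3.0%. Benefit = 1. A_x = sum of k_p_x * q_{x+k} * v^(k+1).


v = 0.970874
Year 0: k_p_x=1.0, q=0.059, term=0.057282
Year 1: k_p_x=0.941, q=0.011, term=0.009757
Year 2: k_p_x=0.930649, q=0.06, term=0.051101
A_x = 0.1181


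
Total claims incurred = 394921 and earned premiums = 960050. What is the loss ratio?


Loss ratio = claims / premiums
= 394921 / 960050
= 0.4114


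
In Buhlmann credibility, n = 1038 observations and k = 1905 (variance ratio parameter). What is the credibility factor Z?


Z = n / (n + k)
= 1038 / (1038 + 1905)
= 1038 / 2943
= 0.3527


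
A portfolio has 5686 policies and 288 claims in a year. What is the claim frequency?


frequency = claims / policies
= 288 / 5686
= 0.0507


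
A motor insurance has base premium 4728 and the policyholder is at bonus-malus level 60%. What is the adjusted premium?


adjusted = base * BM_level / 100
= 4728 * 60 / 100
= 4728 * 0.6
= 2836.8


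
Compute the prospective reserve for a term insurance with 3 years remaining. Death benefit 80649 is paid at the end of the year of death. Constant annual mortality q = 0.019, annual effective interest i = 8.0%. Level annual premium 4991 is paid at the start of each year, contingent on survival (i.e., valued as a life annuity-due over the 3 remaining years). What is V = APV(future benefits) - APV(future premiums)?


v = 1/(1+i) = 0.925926
APV(future benefits) per unit = sum_{k=0}^{2} k_p_x * q * v^(k+1) = 0.048088
APV(future benefits) = 80649 * 0.048088 = 3878.2202
Life annuity-due factor ä_{x:3} = sum_{k=0}^{2} k_p_x * v^k = 2.733403
APV(future premiums) = 4991 * 2.733403 = 13642.4133
V = 3878.2202 - 13642.4133
= -9764.1931


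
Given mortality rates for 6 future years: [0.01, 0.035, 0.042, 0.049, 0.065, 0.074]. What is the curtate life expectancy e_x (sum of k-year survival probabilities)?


e_x = sum_{k=1}^{n} k_p_x
k_p_x values:
  1_p_x = 0.99
  2_p_x = 0.95535
  3_p_x = 0.915225
  4_p_x = 0.870379
  5_p_x = 0.813805
  6_p_x = 0.753583
e_x = 5.2983


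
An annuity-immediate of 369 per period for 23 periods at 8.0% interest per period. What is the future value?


FV = PMT * ((1+i)^n - 1) / i
= 369 * ((1.08)^23 - 1) / 0.08
= 369 * (5.871464 - 1) / 0.08
= 22469.6261


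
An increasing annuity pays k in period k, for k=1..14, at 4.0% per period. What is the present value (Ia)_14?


(Ia)_n = sum_{k=1}^{n} k * v^k, v = 1/(1+i)
v = 0.961538
Sum computed term by term:
(Ia)_14 = 72.5249


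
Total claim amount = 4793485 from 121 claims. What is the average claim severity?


severity = total / number
= 4793485 / 121
= 39615.5785


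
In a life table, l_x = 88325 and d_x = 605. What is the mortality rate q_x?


q_x = d_x / l_x
= 605 / 88325
= 0.0068


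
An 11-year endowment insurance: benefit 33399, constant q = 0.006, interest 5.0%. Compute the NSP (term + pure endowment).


Term component = 1620.2301
Pure endowment = 11_p_x * v^11 * benefit = 0.935945 * 0.584679 * 33399 = 18276.8523
NSP = 19897.0824


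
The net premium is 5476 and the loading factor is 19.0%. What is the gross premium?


Gross = net * (1 + loading)
= 5476 * (1 + 0.19)
= 5476 * 1.19
= 6516.44


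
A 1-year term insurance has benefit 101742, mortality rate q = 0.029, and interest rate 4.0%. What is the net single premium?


NSP = benefit * q * v
v = 1/(1+i) = 0.961538
NSP = 101742 * 0.029 * 0.961538
= 2837.0365


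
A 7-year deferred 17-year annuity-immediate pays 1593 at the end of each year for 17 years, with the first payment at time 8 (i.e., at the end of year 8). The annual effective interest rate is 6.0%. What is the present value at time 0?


PV at time 7 of the 17-year annuity-immediate:
a_n = 1593 * (1-(1+0.06)^(-17))/0.06 = 16690.2747
Discount back 7 years to time 0:
PV = 16690.2747 * (1+0.06)^(-7)
= 16690.2747 * 0.665057
= 11099.9859


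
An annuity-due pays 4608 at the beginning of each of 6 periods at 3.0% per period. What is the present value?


PV_due = PMT * (1-(1+i)^(-n))/i * (1+i)
PV_immediate = 24962.4182
PV_due = 24962.4182 * 1.03
= 25711.2907


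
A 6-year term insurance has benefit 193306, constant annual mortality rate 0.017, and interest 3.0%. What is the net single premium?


NSP = benefit * sum_{k=0}^{n-1} k_p_x * q * v^(k+1)
With constant q=0.017, v=0.970874
Sum = 0.088396
NSP = 193306 * 0.088396
= 17087.5437


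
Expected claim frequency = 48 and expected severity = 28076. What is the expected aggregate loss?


E[S] = E[N] * E[X]
= 48 * 28076
= 1.3476e+06


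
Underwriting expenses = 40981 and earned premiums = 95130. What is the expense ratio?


Expense ratio = expenses / premiums
= 40981 / 95130
= 0.4308


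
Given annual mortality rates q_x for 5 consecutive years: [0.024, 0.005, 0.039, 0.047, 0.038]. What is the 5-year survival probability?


p_k = 1 - q_k for each year
Survival = product of (1 - q_k)
= 0.976 * 0.995 * 0.961 * 0.953 * 0.962
= 0.8556


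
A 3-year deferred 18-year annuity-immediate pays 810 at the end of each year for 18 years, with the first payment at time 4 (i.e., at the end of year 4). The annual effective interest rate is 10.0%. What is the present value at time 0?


PV at time 3 of the 18-year annuity-immediate:
a_n = 810 * (1-(1+0.1)^(-18))/0.1 = 6643.1438
Discount back 3 years to time 0:
PV = 6643.1438 * (1+0.1)^(-3)
= 6643.1438 * 0.751315
= 4991.0923


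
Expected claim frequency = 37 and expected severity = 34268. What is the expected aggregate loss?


E[S] = E[N] * E[X]
= 37 * 34268
= 1.2679e+06


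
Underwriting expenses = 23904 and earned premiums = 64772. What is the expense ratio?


Expense ratio = expenses / premiums
= 23904 / 64772
= 0.369


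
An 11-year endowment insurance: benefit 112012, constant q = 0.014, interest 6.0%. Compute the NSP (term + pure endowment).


Term component = 11631.8002
Pure endowment = 11_p_x * v^11 * benefit = 0.85634 * 0.526788 * 112012 = 50529.6277
NSP = 62161.4278


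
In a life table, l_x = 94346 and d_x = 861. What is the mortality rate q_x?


q_x = d_x / l_x
= 861 / 94346
= 0.0091


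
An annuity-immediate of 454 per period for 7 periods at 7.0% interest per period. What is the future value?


FV = PMT * ((1+i)^n - 1) / i
= 454 * ((1.07)^7 - 1) / 0.07
= 454 * (1.605781 - 1) / 0.07
= 3928.9256


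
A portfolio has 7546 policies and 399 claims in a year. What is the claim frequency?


frequency = claims / policies
= 399 / 7546
= 0.0529


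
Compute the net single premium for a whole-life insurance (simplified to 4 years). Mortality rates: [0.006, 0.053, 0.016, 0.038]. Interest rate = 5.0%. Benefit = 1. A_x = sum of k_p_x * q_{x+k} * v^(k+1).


v = 0.952381
Year 0: k_p_x=1.0, q=0.006, term=0.005714
Year 1: k_p_x=0.994, q=0.053, term=0.047784
Year 2: k_p_x=0.941318, q=0.016, term=0.01301
Year 3: k_p_x=0.926257, q=0.038, term=0.028957
A_x = 0.0955


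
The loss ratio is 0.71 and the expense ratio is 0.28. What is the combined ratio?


Combined ratio = loss ratio + expense ratio
= 0.71 + 0.28
= 0.99


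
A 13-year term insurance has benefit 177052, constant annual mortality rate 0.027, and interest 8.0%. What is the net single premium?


NSP = benefit * sum_{k=0}^{n-1} k_p_x * q * v^(k+1)
With constant q=0.027, v=0.925926
Sum = 0.187333
NSP = 177052 * 0.187333
= 33167.6375


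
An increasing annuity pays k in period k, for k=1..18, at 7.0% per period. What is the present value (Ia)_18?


(Ia)_n = sum_{k=1}^{n} k * v^k, v = 1/(1+i)
v = 0.934579
Sum computed term by term:
(Ia)_18 = 77.681


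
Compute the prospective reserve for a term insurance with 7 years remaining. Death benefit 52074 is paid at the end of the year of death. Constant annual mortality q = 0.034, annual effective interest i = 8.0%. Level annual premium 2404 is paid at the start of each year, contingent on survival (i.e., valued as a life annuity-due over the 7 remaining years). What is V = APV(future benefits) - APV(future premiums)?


v = 1/(1+i) = 0.925926
APV(future benefits) per unit = sum_{k=0}^{6} k_p_x * q * v^(k+1) = 0.161647
APV(future benefits) = 52074 * 0.161647 = 8417.5835
Life annuity-due factor ä_{x:7} = sum_{k=0}^{6} k_p_x * v^k = 5.134656
APV(future premiums) = 2404 * 5.134656 = 12343.7124
V = 8417.5835 - 12343.7124
= -3926.1289


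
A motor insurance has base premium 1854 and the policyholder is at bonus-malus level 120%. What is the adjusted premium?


adjusted = base * BM_level / 100
= 1854 * 120 / 100
= 1854 * 1.2
= 2224.8


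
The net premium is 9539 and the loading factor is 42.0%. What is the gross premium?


Gross = net * (1 + loading)
= 9539 * (1 + 0.42)
= 9539 * 1.42
= 13545.38


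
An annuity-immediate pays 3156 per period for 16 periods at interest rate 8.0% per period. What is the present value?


PV = PMT * (1 - (1+i)^(-n)) / i
= 3156 * (1 - (1+0.08)^(-16)) / 0.08
= 3156 * (1 - 0.29189) / 0.08
= 3156 * 8.851369
= 27934.9211


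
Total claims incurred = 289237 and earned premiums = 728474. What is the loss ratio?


Loss ratio = claims / premiums
= 289237 / 728474
= 0.397


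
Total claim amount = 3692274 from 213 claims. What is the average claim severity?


severity = total / number
= 3692274 / 213
= 17334.6197


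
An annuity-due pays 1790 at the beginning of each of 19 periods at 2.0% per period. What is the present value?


PV_due = PMT * (1-(1+i)^(-n))/i * (1+i)
PV_immediate = 28064.447
PV_due = 28064.447 * 1.02
= 28625.7359


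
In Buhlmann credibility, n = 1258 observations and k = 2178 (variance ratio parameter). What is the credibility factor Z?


Z = n / (n + k)
= 1258 / (1258 + 2178)
= 1258 / 3436
= 0.3661


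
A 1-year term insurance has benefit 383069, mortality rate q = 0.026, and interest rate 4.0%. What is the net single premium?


NSP = benefit * q * v
v = 1/(1+i) = 0.961538
NSP = 383069 * 0.026 * 0.961538
= 9576.725


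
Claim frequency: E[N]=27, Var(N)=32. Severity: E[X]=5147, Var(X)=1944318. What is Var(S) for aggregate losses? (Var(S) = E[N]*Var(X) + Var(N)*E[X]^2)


Var(S) = E[N]*Var(X) + Var(N)*E[X]^2
= 27*1944318 + 32*5147^2
= 52496586 + 847731488
= 9.0023e+08


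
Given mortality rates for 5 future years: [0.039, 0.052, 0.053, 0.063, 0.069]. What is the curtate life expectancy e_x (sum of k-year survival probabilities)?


e_x = sum_{k=1}^{n} k_p_x
k_p_x values:
  1_p_x = 0.961
  2_p_x = 0.911028
  3_p_x = 0.862744
  4_p_x = 0.808391
  5_p_x = 0.752612
e_x = 4.2958


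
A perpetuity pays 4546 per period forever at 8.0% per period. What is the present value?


PV = PMT / i
= 4546 / 0.08
= 56825.0


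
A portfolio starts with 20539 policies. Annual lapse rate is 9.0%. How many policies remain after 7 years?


remaining = initial * (1 - lapse)^years
= 20539 * (1 - 0.09)^7
= 20539 * 0.516761
= 10613.7546


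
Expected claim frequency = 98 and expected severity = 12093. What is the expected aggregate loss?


E[S] = E[N] * E[X]
= 98 * 12093
= 1.1851e+06


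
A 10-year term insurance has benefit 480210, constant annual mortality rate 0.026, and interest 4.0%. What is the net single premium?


NSP = benefit * sum_{k=0}^{n-1} k_p_x * q * v^(k+1)
With constant q=0.026, v=0.961538
Sum = 0.189443
NSP = 480210 * 0.189443
= 90972.4379


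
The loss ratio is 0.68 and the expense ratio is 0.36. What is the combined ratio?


Combined ratio = loss ratio + expense ratio
= 0.68 + 0.36
= 1.04


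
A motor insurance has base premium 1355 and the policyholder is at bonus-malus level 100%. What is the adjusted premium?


adjusted = base * BM_level / 100
= 1355 * 100 / 100
= 1355 * 1.0
= 1355.0


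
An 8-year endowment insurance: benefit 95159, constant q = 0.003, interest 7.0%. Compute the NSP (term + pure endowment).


Term component = 1688.6681
Pure endowment = 8_p_x * v^8 * benefit = 0.97625 * 0.582009 * 95159 = 54068.0759
NSP = 55756.744


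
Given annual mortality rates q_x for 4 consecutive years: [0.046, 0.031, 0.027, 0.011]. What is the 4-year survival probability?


p_k = 1 - q_k for each year
Survival = product of (1 - q_k)
= 0.954 * 0.969 * 0.973 * 0.989
= 0.8896


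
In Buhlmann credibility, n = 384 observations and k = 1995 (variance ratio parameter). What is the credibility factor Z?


Z = n / (n + k)
= 384 / (384 + 1995)
= 384 / 2379
= 0.1614


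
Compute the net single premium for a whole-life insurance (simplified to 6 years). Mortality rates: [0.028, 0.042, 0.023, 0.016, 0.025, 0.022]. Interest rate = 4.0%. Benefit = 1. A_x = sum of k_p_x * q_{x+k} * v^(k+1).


v = 0.961538
Year 0: k_p_x=1.0, q=0.028, term=0.026923
Year 1: k_p_x=0.972, q=0.042, term=0.037744
Year 2: k_p_x=0.931176, q=0.023, term=0.01904
Year 3: k_p_x=0.909759, q=0.016, term=0.012443
Year 4: k_p_x=0.895203, q=0.025, term=0.018395
Year 5: k_p_x=0.872823, q=0.022, term=0.015176
A_x = 0.1297


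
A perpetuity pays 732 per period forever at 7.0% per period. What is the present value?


PV = PMT / i
= 732 / 0.07
= 10457.1429


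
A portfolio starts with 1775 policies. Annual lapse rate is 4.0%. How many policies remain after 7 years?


remaining = initial * (1 - lapse)^years
= 1775 * (1 - 0.04)^7
= 1775 * 0.751447
= 1333.8193


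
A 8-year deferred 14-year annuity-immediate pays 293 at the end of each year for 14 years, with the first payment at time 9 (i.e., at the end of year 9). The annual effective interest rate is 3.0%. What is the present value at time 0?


PV at time 8 of the 14-year annuity-immediate:
a_n = 293 * (1-(1+0.03)^(-14))/0.03 = 3309.7494
Discount back 8 years to time 0:
PV = 3309.7494 * (1+0.03)^(-8)
= 3309.7494 * 0.789409
= 2612.7468


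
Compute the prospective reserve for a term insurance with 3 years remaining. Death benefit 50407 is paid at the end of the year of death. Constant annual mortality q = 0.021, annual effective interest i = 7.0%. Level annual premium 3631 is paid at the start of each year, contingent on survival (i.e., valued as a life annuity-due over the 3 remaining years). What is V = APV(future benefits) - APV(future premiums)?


v = 1/(1+i) = 0.934579
APV(future benefits) per unit = sum_{k=0}^{2} k_p_x * q * v^(k+1) = 0.054013
APV(future benefits) = 50407 * 0.054013 = 2722.6351
Life annuity-due factor ä_{x:3} = sum_{k=0}^{2} k_p_x * v^k = 2.752093
APV(future premiums) = 3631 * 2.752093 = 9992.8488
V = 2722.6351 - 9992.8488
= -7270.2137


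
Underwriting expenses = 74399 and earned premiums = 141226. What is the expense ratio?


Expense ratio = expenses / premiums
= 74399 / 141226
= 0.5268


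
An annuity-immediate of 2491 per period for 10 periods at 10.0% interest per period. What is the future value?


FV = PMT * ((1+i)^n - 1) / i
= 2491 * ((1.1)^10 - 1) / 0.1
= 2491 * (2.593742 - 1) / 0.1
= 39700.1247


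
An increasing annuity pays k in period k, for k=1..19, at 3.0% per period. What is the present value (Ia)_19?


(Ia)_n = sum_{k=1}^{n} k * v^k, v = 1/(1+i)
v = 0.970874
Sum computed term by term:
(Ia)_19 = 130.6026


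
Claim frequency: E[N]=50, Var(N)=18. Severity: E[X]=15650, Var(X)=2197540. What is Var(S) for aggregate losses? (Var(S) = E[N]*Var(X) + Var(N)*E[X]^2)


Var(S) = E[N]*Var(X) + Var(N)*E[X]^2
= 50*2197540 + 18*15650^2
= 109877000 + 4408605000
= 4.5185e+09


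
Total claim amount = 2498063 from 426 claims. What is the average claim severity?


severity = total / number
= 2498063 / 426
= 5863.9977


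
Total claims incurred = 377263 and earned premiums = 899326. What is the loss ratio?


Loss ratio = claims / premiums
= 377263 / 899326
= 0.4195


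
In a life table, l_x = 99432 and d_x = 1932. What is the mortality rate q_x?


q_x = d_x / l_x
= 1932 / 99432
= 0.0194


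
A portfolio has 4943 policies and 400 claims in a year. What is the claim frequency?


frequency = claims / policies
= 400 / 4943
= 0.0809


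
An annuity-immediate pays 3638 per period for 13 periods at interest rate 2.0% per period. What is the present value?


PV = PMT * (1 - (1+i)^(-n)) / i
= 3638 * (1 - (1+0.02)^(-13)) / 0.02
= 3638 * (1 - 0.773033) / 0.02
= 3638 * 11.348374
= 41285.3837


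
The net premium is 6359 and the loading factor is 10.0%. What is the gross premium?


Gross = net * (1 + loading)
= 6359 * (1 + 0.1)
= 6359 * 1.1
= 6994.9


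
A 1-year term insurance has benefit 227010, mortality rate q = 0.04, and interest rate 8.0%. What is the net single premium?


NSP = benefit * q * v
v = 1/(1+i) = 0.925926
NSP = 227010 * 0.04 * 0.925926
= 8407.7778


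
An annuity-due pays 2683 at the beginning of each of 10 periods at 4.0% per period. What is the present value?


PV_due = PMT * (1-(1+i)^(-n))/i * (1+i)
PV_immediate = 21761.5334
PV_due = 21761.5334 * 1.04
= 22631.9947


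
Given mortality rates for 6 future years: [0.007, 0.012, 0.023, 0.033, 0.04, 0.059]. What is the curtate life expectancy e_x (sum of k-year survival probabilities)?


e_x = sum_{k=1}^{n} k_p_x
k_p_x values:
  1_p_x = 0.993
  2_p_x = 0.981084
  3_p_x = 0.958519
  4_p_x = 0.926888
  5_p_x = 0.889812
  6_p_x = 0.837313
e_x = 5.5866


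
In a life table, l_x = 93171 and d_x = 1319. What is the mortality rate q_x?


q_x = d_x / l_x
= 1319 / 93171
= 0.0142


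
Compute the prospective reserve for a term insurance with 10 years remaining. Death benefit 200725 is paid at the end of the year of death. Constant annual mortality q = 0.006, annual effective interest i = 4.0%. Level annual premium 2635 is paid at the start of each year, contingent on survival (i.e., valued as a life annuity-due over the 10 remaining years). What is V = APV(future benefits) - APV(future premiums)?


v = 1/(1+i) = 0.961538
APV(future benefits) per unit = sum_{k=0}^{9} k_p_x * q * v^(k+1) = 0.047464
APV(future benefits) = 200725 * 0.047464 = 9527.2619
Life annuity-due factor ä_{x:10} = sum_{k=0}^{9} k_p_x * v^k = 8.227137
APV(future premiums) = 2635 * 8.227137 = 21678.5058
V = 9527.2619 - 21678.5058
= -12151.2439


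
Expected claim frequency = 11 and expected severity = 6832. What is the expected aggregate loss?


E[S] = E[N] * E[X]
= 11 * 6832
= 75152


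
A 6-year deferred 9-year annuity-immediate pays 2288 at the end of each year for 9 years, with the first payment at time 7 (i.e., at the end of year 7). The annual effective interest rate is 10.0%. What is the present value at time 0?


PV at time 6 of the 9-year annuity-immediate:
a_n = 2288 * (1-(1+0.1)^(-9))/0.1 = 13176.6465
Discount back 6 years to time 0:
PV = 13176.6465 * (1+0.1)^(-6)
= 13176.6465 * 0.564474
= 7437.8734


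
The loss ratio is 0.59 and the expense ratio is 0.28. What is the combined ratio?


Combined ratio = loss ratio + expense ratio
= 0.59 + 0.28
= 0.87


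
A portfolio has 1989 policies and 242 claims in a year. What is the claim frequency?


frequency = claims / policies
= 242 / 1989
= 0.1217


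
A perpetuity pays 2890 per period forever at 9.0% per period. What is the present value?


PV = PMT / i
= 2890 / 0.09
= 32111.1111


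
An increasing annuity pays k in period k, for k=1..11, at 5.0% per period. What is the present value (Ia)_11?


(Ia)_n = sum_{k=1}^{n} k * v^k, v = 1/(1+i)
v = 0.952381
Sum computed term by term:
(Ia)_11 = 45.8053


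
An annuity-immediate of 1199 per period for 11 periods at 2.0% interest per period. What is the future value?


FV = PMT * ((1+i)^n - 1) / i
= 1199 * ((1.02)^11 - 1) / 0.02
= 1199 * (1.243374 - 1) / 0.02
= 14590.2898


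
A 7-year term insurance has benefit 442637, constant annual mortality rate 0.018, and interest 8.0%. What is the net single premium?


NSP = benefit * sum_{k=0}^{n-1} k_p_x * q * v^(k+1)
With constant q=0.018, v=0.925926
Sum = 0.089298
NSP = 442637 * 0.089298
= 39526.4612


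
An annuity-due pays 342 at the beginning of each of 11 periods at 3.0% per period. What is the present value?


PV_due = PMT * (1-(1+i)^(-n))/i * (1+i)
PV_immediate = 3164.3974
PV_due = 3164.3974 * 1.03
= 3259.3294


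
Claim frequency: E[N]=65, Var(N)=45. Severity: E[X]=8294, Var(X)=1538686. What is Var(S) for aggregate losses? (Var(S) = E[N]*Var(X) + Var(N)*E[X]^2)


Var(S) = E[N]*Var(X) + Var(N)*E[X]^2
= 65*1538686 + 45*8294^2
= 100014590 + 3095569620
= 3.1956e+09


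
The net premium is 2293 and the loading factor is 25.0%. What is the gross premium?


Gross = net * (1 + loading)
= 2293 * (1 + 0.25)
= 2293 * 1.25
= 2866.25


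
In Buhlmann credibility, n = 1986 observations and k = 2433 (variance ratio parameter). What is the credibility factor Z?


Z = n / (n + k)
= 1986 / (1986 + 2433)
= 1986 / 4419
= 0.4494


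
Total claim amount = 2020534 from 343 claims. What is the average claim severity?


severity = total / number
= 2020534 / 343
= 5890.7697


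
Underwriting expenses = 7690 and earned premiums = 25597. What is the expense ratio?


Expense ratio = expenses / premiums
= 7690 / 25597
= 0.3004


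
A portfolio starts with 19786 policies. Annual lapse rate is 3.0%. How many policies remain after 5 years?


remaining = initial * (1 - lapse)^years
= 19786 * (1 - 0.03)^5
= 19786 * 0.858734
= 16990.9114


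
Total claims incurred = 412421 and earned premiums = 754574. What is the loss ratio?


Loss ratio = claims / premiums
= 412421 / 754574
= 0.5466


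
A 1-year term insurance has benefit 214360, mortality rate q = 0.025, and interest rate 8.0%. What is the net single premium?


NSP = benefit * q * v
v = 1/(1+i) = 0.925926
NSP = 214360 * 0.025 * 0.925926
= 4962.037


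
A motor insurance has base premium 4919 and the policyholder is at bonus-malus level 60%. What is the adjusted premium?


adjusted = base * BM_level / 100
= 4919 * 60 / 100
= 4919 * 0.6
= 2951.4


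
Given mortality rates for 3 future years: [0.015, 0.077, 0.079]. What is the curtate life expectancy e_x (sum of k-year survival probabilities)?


e_x = sum_{k=1}^{n} k_p_x
k_p_x values:
  1_p_x = 0.985
  2_p_x = 0.909155
  3_p_x = 0.837332
e_x = 2.7315


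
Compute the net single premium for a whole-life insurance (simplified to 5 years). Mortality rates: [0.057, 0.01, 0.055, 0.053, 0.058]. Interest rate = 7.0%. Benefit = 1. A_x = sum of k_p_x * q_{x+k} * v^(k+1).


v = 0.934579
Year 0: k_p_x=1.0, q=0.057, term=0.053271
Year 1: k_p_x=0.943, q=0.01, term=0.008237
Year 2: k_p_x=0.93357, q=0.055, term=0.041914
Year 3: k_p_x=0.882224, q=0.053, term=0.035671
Year 4: k_p_x=0.835466, q=0.058, term=0.034549
A_x = 0.1736


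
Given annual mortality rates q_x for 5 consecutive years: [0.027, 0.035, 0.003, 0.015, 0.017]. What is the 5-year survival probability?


p_k = 1 - q_k for each year
Survival = product of (1 - q_k)
= 0.973 * 0.965 * 0.997 * 0.985 * 0.983
= 0.9064


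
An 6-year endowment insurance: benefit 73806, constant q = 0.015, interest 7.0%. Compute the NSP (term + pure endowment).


Term component = 5098.1383
Pure endowment = 6_p_x * v^6 * benefit = 0.913308 * 0.666342 * 73806 = 44916.5494
NSP = 50014.6878


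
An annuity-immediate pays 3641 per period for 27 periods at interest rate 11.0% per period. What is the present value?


PV = PMT * (1 - (1+i)^(-n)) / i
= 3641 * (1 - (1+0.11)^(-27)) / 0.11
= 3641 * (1 - 0.059742) / 0.11
= 3641 * 8.5478
= 31122.5406


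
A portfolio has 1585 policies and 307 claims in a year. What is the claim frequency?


frequency = claims / policies
= 307 / 1585
= 0.1937


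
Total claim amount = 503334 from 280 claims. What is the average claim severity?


severity = total / number
= 503334 / 280
= 1797.6214


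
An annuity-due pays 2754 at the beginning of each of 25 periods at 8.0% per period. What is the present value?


PV_due = PMT * (1-(1+i)^(-n))/i * (1+i)
PV_immediate = 29398.3336
PV_due = 29398.3336 * 1.08
= 31750.2003


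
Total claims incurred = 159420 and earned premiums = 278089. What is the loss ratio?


Loss ratio = claims / premiums
= 159420 / 278089
= 0.5733


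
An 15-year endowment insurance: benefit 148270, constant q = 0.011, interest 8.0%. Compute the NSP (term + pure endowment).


Term component = 13136.5276
Pure endowment = 15_p_x * v^15 * benefit = 0.847119 * 0.315242 * 148270 = 39595.0895
NSP = 52731.6172


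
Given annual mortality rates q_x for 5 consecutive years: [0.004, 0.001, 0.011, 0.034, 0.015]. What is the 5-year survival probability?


p_k = 1 - q_k for each year
Survival = product of (1 - q_k)
= 0.996 * 0.999 * 0.989 * 0.966 * 0.985
= 0.9363


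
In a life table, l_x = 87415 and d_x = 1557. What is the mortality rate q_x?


q_x = d_x / l_x
= 1557 / 87415
= 0.0178


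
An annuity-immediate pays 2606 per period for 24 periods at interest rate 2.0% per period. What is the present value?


PV = PMT * (1 - (1+i)^(-n)) / i
= 2606 * (1 - (1+0.02)^(-24)) / 0.02
= 2606 * (1 - 0.621721) / 0.02
= 2606 * 18.913926
= 49289.6901


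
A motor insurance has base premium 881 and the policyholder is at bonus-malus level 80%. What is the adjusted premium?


adjusted = base * BM_level / 100
= 881 * 80 / 100
= 881 * 0.8
= 704.8


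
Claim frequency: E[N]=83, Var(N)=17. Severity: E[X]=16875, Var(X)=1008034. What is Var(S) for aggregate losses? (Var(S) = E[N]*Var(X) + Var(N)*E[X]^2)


Var(S) = E[N]*Var(X) + Var(N)*E[X]^2
= 83*1008034 + 17*16875^2
= 83666822 + 4841015625
= 4.9247e+09


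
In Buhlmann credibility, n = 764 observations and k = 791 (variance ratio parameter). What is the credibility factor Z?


Z = n / (n + k)
= 764 / (764 + 791)
= 764 / 1555
= 0.4913


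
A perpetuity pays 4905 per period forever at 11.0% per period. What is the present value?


PV = PMT / i
= 4905 / 0.11
= 44590.9091


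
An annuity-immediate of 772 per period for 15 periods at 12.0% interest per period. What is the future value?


FV = PMT * ((1+i)^n - 1) / i
= 772 * ((1.12)^15 - 1) / 0.12
= 772 * (5.473566 - 1) / 0.12
= 28779.9397


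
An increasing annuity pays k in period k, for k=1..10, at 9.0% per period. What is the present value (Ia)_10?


(Ia)_n = sum_{k=1}^{n} k * v^k, v = 1/(1+i)
v = 0.917431
Sum computed term by term:
(Ia)_10 = 30.7904


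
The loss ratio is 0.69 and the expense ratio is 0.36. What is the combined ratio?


Combined ratio = loss ratio + expense ratio
= 0.69 + 0.36
= 1.05


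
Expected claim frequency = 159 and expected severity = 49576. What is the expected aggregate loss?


E[S] = E[N] * E[X]
= 159 * 49576
= 7.8826e+06


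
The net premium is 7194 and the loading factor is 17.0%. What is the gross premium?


Gross = net * (1 + loading)
= 7194 * (1 + 0.17)
= 7194 * 1.17
= 8416.98


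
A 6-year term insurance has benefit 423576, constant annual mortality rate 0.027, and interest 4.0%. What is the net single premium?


NSP = benefit * sum_{k=0}^{n-1} k_p_x * q * v^(k+1)
With constant q=0.027, v=0.961538
Sum = 0.132735
NSP = 423576 * 0.132735
= 56223.3222


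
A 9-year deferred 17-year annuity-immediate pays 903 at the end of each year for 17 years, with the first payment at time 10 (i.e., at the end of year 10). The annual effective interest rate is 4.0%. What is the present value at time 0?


PV at time 9 of the 17-year annuity-immediate:
a_n = 903 * (1-(1+0.04)^(-17))/0.04 = 10985.599
Discount back 9 years to time 0:
PV = 10985.599 * (1+0.04)^(-9)
= 10985.599 * 0.702587
= 7718.3361


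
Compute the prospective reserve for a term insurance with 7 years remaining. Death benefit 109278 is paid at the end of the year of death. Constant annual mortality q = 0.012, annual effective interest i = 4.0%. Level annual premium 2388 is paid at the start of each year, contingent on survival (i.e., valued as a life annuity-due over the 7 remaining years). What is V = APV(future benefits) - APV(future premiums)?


v = 1/(1+i) = 0.961538
APV(future benefits) per unit = sum_{k=0}^{6} k_p_x * q * v^(k+1) = 0.069614
APV(future benefits) = 109278 * 0.069614 = 7607.3301
Life annuity-due factor ä_{x:7} = sum_{k=0}^{6} k_p_x * v^k = 6.033254
APV(future premiums) = 2388 * 6.033254 = 14407.4107
V = 7607.3301 - 14407.4107
= -6800.0807


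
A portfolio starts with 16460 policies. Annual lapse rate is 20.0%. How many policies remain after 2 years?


remaining = initial * (1 - lapse)^years
= 16460 * (1 - 0.2)^2
= 16460 * 0.64
= 10534.4


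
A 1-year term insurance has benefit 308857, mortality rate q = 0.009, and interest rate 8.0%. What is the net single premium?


NSP = benefit * q * v
v = 1/(1+i) = 0.925926
NSP = 308857 * 0.009 * 0.925926
= 2573.8083


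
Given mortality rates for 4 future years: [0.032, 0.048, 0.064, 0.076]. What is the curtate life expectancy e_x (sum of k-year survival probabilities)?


e_x = sum_{k=1}^{n} k_p_x
k_p_x values:
  1_p_x = 0.968
  2_p_x = 0.921536
  3_p_x = 0.862558
  4_p_x = 0.797003
e_x = 3.5491


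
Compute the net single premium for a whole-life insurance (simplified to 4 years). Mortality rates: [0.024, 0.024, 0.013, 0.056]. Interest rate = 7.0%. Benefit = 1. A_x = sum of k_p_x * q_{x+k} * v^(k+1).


v = 0.934579
Year 0: k_p_x=1.0, q=0.024, term=0.02243
Year 1: k_p_x=0.976, q=0.024, term=0.020459
Year 2: k_p_x=0.952576, q=0.013, term=0.010109
Year 3: k_p_x=0.940193, q=0.056, term=0.040167
A_x = 0.0932


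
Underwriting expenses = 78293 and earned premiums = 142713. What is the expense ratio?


Expense ratio = expenses / premiums
= 78293 / 142713
= 0.5486


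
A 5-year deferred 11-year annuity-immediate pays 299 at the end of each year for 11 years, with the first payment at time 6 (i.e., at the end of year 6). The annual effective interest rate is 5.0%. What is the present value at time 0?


PV at time 5 of the 11-year annuity-immediate:
a_n = 299 * (1-(1+0.05)^(-11))/0.05 = 2483.6179
Discount back 5 years to time 0:
PV = 2483.6179 * (1+0.05)^(-5)
= 2483.6179 * 0.783526
= 1945.9796


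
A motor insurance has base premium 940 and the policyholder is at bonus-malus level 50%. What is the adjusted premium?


adjusted = base * BM_level / 100
= 940 * 50 / 100
= 940 * 0.5
= 470.0


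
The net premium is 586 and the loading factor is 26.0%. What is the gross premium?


Gross = net * (1 + loading)
= 586 * (1 + 0.26)
= 586 * 1.26
= 738.36


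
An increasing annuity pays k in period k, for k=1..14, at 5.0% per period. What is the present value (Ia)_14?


(Ia)_n = sum_{k=1}^{n} k * v^k, v = 1/(1+i)
v = 0.952381
Sum computed term by term:
(Ia)_14 = 66.4524


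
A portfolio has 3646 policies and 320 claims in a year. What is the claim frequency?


frequency = claims / policies
= 320 / 3646
= 0.0878


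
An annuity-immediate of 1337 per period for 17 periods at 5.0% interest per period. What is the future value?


FV = PMT * ((1+i)^n - 1) / i
= 1337 * ((1.05)^17 - 1) / 0.05
= 1337 * (2.292018 - 1) / 0.05
= 34548.5698


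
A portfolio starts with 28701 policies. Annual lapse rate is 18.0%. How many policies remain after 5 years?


remaining = initial * (1 - lapse)^years
= 28701 * (1 - 0.18)^5
= 28701 * 0.37074
= 10640.6042


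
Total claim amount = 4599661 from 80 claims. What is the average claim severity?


severity = total / number
= 4599661 / 80
= 57495.7625


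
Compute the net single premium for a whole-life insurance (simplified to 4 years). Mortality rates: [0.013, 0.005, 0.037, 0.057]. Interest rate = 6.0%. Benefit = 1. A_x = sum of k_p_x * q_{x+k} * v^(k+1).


v = 0.943396
Year 0: k_p_x=1.0, q=0.013, term=0.012264
Year 1: k_p_x=0.987, q=0.005, term=0.004392
Year 2: k_p_x=0.982065, q=0.037, term=0.030509
Year 3: k_p_x=0.945729, q=0.057, term=0.042699
A_x = 0.0899


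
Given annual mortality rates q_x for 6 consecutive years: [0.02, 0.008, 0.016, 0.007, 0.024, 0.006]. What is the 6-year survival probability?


p_k = 1 - q_k for each year
Survival = product of (1 - q_k)
= 0.98 * 0.992 * 0.984 * 0.993 * 0.976 * 0.994
= 0.9215


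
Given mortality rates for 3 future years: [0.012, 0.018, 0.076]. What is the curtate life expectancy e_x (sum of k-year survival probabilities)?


e_x = sum_{k=1}^{n} k_p_x
k_p_x values:
  1_p_x = 0.988
  2_p_x = 0.970216
  3_p_x = 0.89648
e_x = 2.8547


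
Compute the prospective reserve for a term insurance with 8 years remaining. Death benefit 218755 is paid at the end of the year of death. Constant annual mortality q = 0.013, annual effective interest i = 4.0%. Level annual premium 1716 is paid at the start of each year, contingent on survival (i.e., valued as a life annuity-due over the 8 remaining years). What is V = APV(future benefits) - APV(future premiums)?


v = 1/(1+i) = 0.961538
APV(future benefits) per unit = sum_{k=0}^{7} k_p_x * q * v^(k+1) = 0.08387
APV(future benefits) = 218755 * 0.08387 = 18347.0282
Life annuity-due factor ä_{x:8} = sum_{k=0}^{7} k_p_x * v^k = 6.709617
APV(future premiums) = 1716 * 6.709617 = 11513.7027
V = 18347.0282 - 11513.7027
= 6833.3255


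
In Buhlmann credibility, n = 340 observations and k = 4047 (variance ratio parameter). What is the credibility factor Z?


Z = n / (n + k)
= 340 / (340 + 4047)
= 340 / 4387
= 0.0775


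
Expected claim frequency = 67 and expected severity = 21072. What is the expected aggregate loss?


E[S] = E[N] * E[X]
= 67 * 21072
= 1.4118e+06


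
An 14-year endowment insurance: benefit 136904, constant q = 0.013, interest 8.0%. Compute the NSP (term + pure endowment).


Term component = 13712.3137
Pure endowment = 14_p_x * v^14 * benefit = 0.832607 * 0.340461 * 136904 = 38808.2177
NSP = 52520.5314


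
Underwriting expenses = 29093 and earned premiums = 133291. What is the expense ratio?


Expense ratio = expenses / premiums
= 29093 / 133291
= 0.2183


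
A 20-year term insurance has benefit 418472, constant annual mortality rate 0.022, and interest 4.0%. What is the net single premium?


NSP = benefit * sum_{k=0}^{n-1} k_p_x * q * v^(k+1)
With constant q=0.022, v=0.961538
Sum = 0.251052
NSP = 418472 * 0.251052
= 105058.2768


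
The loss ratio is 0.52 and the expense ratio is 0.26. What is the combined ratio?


Combined ratio = loss ratio + expense ratio
= 0.52 + 0.26
= 0.78


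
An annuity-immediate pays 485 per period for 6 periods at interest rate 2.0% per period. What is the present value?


PV = PMT * (1 - (1+i)^(-n)) / i
= 485 * (1 - (1+0.02)^(-6)) / 0.02
= 485 * (1 - 0.887971) / 0.02
= 485 * 5.601431
= 2716.694
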